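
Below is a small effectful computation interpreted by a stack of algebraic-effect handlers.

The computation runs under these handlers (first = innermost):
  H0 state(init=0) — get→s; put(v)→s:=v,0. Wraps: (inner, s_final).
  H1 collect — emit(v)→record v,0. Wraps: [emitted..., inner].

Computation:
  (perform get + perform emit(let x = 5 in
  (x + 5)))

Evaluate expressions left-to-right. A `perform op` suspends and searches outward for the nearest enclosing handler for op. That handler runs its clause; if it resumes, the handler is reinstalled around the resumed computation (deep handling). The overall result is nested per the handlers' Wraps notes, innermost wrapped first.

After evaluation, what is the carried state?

Step-by-step:
get @ H0 ⇒ 0
emit(10) @ H1 ⇒ out+=10
H0 returns (0, 0)
H1 returns [10, (0, 0)]
= [10, (0, 0)]

Answer: 0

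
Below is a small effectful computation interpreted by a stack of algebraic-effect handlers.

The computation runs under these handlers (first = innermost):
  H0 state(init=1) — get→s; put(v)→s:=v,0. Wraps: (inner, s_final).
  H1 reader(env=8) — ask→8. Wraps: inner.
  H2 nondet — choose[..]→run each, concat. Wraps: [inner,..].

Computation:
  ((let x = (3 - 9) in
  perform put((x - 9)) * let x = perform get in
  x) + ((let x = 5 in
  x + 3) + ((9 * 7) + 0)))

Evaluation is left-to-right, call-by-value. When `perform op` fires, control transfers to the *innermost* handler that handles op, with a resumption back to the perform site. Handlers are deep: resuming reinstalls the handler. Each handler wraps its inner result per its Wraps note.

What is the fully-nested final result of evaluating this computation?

Answer: [(71, -15)]

Step-by-step:
put(-15) @ H0 ⇒ s:=-15
get @ H0 ⇒ -15
H0 returns (71, -15)
H1 returns (71, -15)
H2 returns [(71, -15)]
= [(71, -15)]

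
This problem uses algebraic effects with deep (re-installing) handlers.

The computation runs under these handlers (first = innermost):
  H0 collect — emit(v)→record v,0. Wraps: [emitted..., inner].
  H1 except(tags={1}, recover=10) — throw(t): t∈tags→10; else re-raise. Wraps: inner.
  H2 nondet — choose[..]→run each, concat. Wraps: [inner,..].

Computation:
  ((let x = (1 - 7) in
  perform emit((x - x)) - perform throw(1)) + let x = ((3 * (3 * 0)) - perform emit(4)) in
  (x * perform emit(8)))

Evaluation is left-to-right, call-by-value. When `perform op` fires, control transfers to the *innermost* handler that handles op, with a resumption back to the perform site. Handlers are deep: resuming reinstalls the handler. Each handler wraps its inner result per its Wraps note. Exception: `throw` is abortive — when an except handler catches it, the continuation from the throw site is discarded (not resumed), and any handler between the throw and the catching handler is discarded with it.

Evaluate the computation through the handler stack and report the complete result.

Answer: [10]

Evaluation trace:
emit(0) @ H0 ⇒ out+=0
throw(1) @ H1 caught ⇒ 10
H2 returns [10]
= [10]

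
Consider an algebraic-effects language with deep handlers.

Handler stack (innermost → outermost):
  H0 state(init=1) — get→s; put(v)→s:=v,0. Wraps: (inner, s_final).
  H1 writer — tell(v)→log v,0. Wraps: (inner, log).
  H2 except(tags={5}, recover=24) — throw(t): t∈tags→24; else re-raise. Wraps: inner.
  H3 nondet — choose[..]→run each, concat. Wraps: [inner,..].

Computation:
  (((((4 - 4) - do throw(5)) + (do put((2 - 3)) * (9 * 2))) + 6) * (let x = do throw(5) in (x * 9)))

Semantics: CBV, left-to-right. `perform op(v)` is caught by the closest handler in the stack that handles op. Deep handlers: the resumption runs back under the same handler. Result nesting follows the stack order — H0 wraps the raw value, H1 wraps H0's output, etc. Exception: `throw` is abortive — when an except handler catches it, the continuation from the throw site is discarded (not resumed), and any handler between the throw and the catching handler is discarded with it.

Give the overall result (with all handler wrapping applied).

Evaluation trace:
throw(5) @ H2 caught ⇒ 24
H3 returns [24]
= [24]

Answer: [24]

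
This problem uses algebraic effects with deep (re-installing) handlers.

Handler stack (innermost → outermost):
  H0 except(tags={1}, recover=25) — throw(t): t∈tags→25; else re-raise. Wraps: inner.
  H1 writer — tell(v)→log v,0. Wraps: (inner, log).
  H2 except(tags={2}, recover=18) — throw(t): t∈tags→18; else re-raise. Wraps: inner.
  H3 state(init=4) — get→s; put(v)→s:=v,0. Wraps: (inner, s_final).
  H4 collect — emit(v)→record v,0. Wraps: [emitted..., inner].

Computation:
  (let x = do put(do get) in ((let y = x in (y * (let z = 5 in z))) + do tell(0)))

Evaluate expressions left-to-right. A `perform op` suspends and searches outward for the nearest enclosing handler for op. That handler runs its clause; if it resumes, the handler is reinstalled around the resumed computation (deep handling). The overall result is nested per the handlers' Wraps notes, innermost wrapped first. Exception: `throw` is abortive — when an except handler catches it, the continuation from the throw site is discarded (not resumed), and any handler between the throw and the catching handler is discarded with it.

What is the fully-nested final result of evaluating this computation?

Step-by-step:
get @ H3 ⇒ 4
put(4) @ H3 ⇒ s:=4
tell(0) @ H1 ⇒ log+=0
H0 returns 0
H1 returns (0, (0))
H2 returns (0, (0))
H3 returns ((0, (0)), 4)
H4 returns [((0, (0)), 4)]
= [((0, (0)), 4)]

Answer: [((0, (0)), 4)]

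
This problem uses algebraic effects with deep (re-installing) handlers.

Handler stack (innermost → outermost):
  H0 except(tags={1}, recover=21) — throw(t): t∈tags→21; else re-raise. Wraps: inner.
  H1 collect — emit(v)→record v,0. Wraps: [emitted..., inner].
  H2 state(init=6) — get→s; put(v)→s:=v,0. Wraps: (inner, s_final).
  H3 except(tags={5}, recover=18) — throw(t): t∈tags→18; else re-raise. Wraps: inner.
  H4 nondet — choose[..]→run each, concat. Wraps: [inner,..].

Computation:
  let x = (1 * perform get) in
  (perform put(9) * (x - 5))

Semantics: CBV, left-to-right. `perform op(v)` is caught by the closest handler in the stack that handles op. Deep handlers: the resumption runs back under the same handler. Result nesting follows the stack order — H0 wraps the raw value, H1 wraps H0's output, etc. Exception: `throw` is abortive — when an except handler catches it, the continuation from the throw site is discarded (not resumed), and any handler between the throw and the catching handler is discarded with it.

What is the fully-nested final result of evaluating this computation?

Evaluation trace:
get @ H2 ⇒ 6
put(9) @ H2 ⇒ s:=9
H0 returns 0
H1 returns [0]
H2 returns ([0], 9)
H3 returns ([0], 9)
H4 returns [([0], 9)]
= [([0], 9)]

Answer: [([0], 9)]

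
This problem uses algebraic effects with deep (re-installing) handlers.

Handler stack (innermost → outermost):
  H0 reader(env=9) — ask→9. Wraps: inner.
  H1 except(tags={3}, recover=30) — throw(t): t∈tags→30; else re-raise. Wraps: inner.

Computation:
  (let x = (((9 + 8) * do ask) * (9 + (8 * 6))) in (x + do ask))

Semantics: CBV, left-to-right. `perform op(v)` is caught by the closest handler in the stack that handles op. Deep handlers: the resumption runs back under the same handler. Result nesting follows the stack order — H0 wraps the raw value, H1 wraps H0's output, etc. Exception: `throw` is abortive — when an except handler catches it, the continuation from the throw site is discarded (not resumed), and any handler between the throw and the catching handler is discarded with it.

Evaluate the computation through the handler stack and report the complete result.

Step-by-step:
ask @ H0 ⇒ 9
ask @ H0 ⇒ 9
H0 returns 8730
H1 returns 8730
= 8730

Answer: 8730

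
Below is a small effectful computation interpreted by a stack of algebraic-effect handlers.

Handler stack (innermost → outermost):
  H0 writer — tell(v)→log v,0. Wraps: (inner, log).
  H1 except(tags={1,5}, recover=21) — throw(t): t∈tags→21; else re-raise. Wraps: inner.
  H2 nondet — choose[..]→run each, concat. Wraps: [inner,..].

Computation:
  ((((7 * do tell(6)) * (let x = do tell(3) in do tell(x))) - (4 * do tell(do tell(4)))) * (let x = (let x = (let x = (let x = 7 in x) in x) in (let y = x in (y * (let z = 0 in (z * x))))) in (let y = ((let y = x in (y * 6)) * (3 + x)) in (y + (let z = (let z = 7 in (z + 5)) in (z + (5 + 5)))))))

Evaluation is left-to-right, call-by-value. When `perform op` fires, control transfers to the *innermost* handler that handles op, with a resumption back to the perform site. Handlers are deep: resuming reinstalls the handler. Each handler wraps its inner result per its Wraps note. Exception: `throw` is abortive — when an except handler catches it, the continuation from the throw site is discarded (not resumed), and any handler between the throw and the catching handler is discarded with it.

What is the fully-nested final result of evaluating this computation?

Answer: [(0, (6, 3, 0, 4, 0))]

Step-by-step:
tell(6) @ H0 ⇒ log+=6
tell(3) @ H0 ⇒ log+=3
tell(0) @ H0 ⇒ log+=0
tell(4) @ H0 ⇒ log+=4
tell(0) @ H0 ⇒ log+=0
H0 returns (0, (6, 3, 0, 4, 0))
H1 returns (0, (6, 3, 0, 4, 0))
H2 returns [(0, (6, 3, 0, 4, 0))]
= [(0, (6, 3, 0, 4, 0))]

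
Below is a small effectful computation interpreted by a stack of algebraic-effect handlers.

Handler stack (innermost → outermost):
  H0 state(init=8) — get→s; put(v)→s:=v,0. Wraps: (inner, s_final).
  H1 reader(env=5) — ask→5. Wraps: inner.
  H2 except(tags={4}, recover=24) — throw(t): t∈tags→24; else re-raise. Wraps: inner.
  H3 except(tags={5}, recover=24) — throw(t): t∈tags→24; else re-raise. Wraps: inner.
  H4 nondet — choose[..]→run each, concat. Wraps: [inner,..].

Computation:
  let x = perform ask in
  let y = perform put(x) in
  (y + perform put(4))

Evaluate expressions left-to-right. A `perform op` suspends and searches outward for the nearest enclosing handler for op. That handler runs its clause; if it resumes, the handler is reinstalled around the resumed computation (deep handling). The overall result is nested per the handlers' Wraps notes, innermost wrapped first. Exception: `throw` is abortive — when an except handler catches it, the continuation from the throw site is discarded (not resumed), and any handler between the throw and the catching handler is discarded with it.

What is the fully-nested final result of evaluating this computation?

Answer: [(0, 4)]

Evaluation trace:
ask @ H1 ⇒ 5
put(5) @ H0 ⇒ s:=5
put(4) @ H0 ⇒ s:=4
H0 returns (0, 4)
H1 returns (0, 4)
H2 returns (0, 4)
H3 returns (0, 4)
H4 returns [(0, 4)]
= [(0, 4)]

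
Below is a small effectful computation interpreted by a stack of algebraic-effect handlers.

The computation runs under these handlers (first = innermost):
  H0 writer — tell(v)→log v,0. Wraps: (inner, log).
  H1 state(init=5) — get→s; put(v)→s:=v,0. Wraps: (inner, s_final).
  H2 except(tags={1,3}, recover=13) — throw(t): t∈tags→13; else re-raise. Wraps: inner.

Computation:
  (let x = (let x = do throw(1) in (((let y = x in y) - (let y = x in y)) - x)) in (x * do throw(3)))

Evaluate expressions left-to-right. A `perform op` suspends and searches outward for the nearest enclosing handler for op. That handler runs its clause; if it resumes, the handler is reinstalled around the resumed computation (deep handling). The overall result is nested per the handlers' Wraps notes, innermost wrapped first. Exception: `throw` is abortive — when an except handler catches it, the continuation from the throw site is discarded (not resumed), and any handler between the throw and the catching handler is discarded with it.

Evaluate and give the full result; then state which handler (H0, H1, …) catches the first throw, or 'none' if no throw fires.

Step-by-step:
throw(1) @ H2 caught ⇒ 13
= 13

Answer: 13 ; first throw caught by: H2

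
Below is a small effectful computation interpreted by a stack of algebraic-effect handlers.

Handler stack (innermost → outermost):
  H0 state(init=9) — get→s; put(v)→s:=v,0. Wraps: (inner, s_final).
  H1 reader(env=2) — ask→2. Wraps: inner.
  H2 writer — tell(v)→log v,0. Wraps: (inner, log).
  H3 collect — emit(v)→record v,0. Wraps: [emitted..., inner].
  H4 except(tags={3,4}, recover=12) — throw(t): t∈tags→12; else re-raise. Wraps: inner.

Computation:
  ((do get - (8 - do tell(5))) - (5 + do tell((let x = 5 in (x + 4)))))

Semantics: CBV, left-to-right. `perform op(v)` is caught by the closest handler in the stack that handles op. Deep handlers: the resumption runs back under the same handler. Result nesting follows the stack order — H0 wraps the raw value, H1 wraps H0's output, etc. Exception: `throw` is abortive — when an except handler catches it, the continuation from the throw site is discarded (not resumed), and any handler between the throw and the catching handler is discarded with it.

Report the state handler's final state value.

Answer: 9

Evaluation trace:
get @ H0 ⇒ 9
tell(5) @ H2 ⇒ log+=5
tell(9) @ H2 ⇒ log+=9
H0 returns (-4, 9)
H1 returns (-4, 9)
H2 returns ((-4, 9), (5, 9))
H3 returns [((-4, 9), (5, 9))]
H4 returns [((-4, 9), (5, 9))]
= [((-4, 9), (5, 9))]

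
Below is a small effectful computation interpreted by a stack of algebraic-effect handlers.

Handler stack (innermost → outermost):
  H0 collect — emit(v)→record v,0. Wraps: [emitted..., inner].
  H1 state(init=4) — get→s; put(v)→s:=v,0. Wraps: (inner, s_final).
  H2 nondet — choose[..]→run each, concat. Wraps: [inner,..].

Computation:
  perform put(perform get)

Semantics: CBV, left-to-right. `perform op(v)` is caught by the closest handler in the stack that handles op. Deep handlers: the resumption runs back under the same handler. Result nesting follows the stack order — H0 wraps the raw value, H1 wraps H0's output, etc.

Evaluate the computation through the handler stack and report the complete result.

Answer: [([0], 4)]

Working:
get @ H1 ⇒ 4
put(4) @ H1 ⇒ s:=4
H0 returns [0]
H1 returns ([0], 4)
H2 returns [([0], 4)]
= [([0], 4)]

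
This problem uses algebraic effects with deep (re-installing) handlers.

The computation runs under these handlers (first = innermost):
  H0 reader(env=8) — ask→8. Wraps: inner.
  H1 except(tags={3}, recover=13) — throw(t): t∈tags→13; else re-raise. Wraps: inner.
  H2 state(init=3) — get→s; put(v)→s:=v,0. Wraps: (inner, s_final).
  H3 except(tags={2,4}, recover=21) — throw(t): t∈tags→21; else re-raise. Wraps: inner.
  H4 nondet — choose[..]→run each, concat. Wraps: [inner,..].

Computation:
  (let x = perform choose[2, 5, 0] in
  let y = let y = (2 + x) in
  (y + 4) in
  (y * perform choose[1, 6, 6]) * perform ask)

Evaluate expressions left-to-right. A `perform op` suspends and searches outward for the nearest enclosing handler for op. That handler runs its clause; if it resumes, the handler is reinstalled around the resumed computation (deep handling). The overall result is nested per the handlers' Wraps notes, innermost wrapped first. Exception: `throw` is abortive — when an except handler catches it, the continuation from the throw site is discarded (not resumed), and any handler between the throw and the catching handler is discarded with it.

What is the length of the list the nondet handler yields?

Working:
choose[2, 5, 0] @ H4
  branch[0] choose=2:
    choose[1, 6, 6] @ H4
      branch[0] choose=1:
        ask @ H0 ⇒ 8
        H0 returns 64
        H1 returns 64
        H2 returns (64, 3)
        H3 returns (64, 3)
        H4 returns [(64, 3)]
      branch[1] choose=6:
        ask @ H0 ⇒ 8
        H0 returns 384
        H1 returns 384
        H2 returns (384, 3)
        H3 returns (384, 3)
        H4 returns [(384, 3)]
      branch[2] choose=6:
        ask @ H0 ⇒ 8
        H0 returns 384
        H1 returns 384
        H2 returns (384, 3)
        H3 returns (384, 3)
        H4 returns [(384, 3)]
  branch[1] choose=5:
    choose[1, 6, 6] @ H4
      branch[0] choose=1:
        ask @ H0 ⇒ 8
        H0 returns 88
        H1 returns 88
        H2 returns (88, 3)
        H3 returns (88, 3)
        H4 returns [(88, 3)]
      branch[1] choose=6:
        ask @ H0 ⇒ 8
        H0 returns 528
        H1 returns 528
        H2 returns (528, 3)
        H3 returns (528, 3)
        H4 returns [(528, 3)]
      branch[2] choose=6:
        ask @ H0 ⇒ 8
        H0 returns 528
        H1 returns 528
        H2 returns (528, 3)
        H3 returns (528, 3)
        H4 returns [(528, 3)]
  branch[2] choose=0:
    choose[1, 6, 6] @ H4
      branch[0] choose=1:
        ask @ H0 ⇒ 8
        H0 returns 48
        H1 returns 48
        H2 returns (48, 3)
        H3 returns (48, 3)
        H4 returns [(48, 3)]
      branch[1] choose=6:
        ask @ H0 ⇒ 8
        H0 returns 288
        H1 returns 288
        H2 returns (288, 3)
        H3 returns (288, 3)
        H4 returns [(288, 3)]
      branch[2] choose=6:
        ask @ H0 ⇒ 8
        H0 returns 288
        H1 returns 288
        H2 returns (288, 3)
        H3 returns (288, 3)
        H4 returns [(288, 3)]
= [(64, 3), (384, 3), (384, 3), (88, 3), (528, 3), (528, 3), (48, 3), (288, 3), (288, 3)]

Answer: 9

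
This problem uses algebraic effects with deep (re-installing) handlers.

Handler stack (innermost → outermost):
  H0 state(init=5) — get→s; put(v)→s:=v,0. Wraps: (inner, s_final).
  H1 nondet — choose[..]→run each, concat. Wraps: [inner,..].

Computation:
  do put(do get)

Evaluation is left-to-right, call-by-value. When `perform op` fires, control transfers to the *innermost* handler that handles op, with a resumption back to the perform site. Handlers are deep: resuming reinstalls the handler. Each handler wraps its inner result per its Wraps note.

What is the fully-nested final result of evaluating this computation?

Evaluation trace:
get @ H0 ⇒ 5
put(5) @ H0 ⇒ s:=5
H0 returns (0, 5)
H1 returns [(0, 5)]
= [(0, 5)]

Answer: [(0, 5)]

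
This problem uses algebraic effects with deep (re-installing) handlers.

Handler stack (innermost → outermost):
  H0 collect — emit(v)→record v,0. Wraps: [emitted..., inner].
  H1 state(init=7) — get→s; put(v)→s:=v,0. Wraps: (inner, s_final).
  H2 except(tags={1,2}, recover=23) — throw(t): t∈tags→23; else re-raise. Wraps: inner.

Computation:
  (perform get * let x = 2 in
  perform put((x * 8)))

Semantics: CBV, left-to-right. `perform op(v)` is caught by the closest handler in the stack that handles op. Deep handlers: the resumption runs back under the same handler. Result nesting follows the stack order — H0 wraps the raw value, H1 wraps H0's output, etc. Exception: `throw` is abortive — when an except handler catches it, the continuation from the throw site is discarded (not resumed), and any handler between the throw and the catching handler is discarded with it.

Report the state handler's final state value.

Answer: 16

Evaluation trace:
get @ H1 ⇒ 7
put(16) @ H1 ⇒ s:=16
H0 returns [0]
H1 returns ([0], 16)
H2 returns ([0], 16)
= ([0], 16)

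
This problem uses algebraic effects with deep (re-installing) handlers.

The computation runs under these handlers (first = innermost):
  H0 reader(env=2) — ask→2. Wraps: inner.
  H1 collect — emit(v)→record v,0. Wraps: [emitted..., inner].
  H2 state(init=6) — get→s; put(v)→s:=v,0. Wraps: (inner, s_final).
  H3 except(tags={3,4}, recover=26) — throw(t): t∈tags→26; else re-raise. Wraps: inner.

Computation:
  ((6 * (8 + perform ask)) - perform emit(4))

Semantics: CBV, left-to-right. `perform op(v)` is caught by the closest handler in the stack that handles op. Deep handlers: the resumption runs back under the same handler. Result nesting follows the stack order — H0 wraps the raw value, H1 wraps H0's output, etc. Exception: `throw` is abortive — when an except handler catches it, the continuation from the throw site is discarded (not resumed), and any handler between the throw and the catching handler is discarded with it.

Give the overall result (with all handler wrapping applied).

Answer: ([4, 60], 6)

Evaluation trace:
ask @ H0 ⇒ 2
emit(4) @ H1 ⇒ out+=4
H0 returns 60
H1 returns [4, 60]
H2 returns ([4, 60], 6)
H3 returns ([4, 60], 6)
= ([4, 60], 6)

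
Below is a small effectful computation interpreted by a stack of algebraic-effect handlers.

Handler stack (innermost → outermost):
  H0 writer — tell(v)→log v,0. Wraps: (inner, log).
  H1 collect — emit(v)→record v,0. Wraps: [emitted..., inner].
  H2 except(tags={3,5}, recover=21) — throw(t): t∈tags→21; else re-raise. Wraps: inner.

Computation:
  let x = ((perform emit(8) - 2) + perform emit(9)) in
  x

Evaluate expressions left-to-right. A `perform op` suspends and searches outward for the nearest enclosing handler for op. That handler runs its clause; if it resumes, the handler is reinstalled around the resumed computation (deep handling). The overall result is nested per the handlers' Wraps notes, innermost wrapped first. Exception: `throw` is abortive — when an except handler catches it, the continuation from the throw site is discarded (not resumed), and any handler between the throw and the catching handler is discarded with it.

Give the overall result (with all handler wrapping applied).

Answer: [8, 9, (-2, ())]

Evaluation trace:
emit(8) @ H1 ⇒ out+=8
emit(9) @ H1 ⇒ out+=9
H0 returns (-2, ())
H1 returns [8, 9, (-2, ())]
H2 returns [8, 9, (-2, ())]
= [8, 9, (-2, ())]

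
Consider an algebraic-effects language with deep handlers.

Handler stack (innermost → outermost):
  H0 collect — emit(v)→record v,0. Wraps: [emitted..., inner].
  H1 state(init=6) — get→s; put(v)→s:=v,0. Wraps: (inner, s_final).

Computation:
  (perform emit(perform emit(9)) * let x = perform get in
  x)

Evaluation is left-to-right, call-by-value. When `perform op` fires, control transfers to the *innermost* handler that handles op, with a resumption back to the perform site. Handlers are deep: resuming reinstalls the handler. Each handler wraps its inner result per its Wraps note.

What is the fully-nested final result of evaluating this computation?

Step-by-step:
emit(9) @ H0 ⇒ out+=9
emit(0) @ H0 ⇒ out+=0
get @ H1 ⇒ 6
H0 returns [9, 0, 0]
H1 returns ([9, 0, 0], 6)
= ([9, 0, 0], 6)

Answer: ([9, 0, 0], 6)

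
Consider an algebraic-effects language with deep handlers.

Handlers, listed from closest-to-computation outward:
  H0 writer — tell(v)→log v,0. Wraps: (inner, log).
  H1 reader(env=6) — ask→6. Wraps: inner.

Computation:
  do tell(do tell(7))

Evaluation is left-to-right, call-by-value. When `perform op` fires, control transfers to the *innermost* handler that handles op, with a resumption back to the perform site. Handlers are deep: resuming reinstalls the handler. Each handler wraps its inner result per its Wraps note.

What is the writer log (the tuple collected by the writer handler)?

Evaluation trace:
tell(7) @ H0 ⇒ log+=7
tell(0) @ H0 ⇒ log+=0
H0 returns (0, (7, 0))
H1 returns (0, (7, 0))
= (0, (7, 0))

Answer: (7, 0)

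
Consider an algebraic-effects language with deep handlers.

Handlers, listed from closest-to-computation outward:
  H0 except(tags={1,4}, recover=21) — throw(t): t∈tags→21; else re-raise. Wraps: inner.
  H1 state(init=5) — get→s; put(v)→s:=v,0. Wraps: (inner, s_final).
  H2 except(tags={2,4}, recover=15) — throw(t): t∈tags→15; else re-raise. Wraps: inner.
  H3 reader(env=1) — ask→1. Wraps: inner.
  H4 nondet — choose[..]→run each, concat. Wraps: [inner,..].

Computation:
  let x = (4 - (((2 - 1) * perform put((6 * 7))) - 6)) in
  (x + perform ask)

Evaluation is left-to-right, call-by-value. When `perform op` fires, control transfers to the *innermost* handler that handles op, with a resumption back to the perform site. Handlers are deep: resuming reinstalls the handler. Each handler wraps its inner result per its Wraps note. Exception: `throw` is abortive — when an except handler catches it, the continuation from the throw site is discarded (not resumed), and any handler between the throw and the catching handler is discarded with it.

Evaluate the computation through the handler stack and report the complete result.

Step-by-step:
put(42) @ H1 ⇒ s:=42
ask @ H3 ⇒ 1
H0 returns 11
H1 returns (11, 42)
H2 returns (11, 42)
H3 returns (11, 42)
H4 returns [(11, 42)]
= [(11, 42)]

Answer: [(11, 42)]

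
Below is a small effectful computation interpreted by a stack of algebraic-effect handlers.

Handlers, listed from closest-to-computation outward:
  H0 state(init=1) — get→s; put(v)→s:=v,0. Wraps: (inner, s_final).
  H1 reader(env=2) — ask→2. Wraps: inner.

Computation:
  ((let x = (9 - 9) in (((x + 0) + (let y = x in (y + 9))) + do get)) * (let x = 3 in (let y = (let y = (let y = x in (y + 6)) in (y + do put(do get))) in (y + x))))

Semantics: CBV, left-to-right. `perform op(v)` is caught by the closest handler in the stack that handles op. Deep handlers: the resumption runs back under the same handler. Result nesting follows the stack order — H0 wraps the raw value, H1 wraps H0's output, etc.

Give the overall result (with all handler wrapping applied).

Working:
get @ H0 ⇒ 1
get @ H0 ⇒ 1
put(1) @ H0 ⇒ s:=1
H0 returns (120, 1)
H1 returns (120, 1)
= (120, 1)

Answer: (120, 1)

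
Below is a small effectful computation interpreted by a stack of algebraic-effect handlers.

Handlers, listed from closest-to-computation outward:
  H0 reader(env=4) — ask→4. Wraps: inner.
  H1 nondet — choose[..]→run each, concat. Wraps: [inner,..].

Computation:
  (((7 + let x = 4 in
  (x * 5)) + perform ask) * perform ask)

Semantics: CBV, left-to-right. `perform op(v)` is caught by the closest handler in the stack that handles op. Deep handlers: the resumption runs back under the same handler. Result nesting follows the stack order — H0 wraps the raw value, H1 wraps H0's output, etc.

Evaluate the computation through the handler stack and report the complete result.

Evaluation trace:
ask @ H0 ⇒ 4
ask @ H0 ⇒ 4
H0 returns 124
H1 returns [124]
= [124]

Answer: [124]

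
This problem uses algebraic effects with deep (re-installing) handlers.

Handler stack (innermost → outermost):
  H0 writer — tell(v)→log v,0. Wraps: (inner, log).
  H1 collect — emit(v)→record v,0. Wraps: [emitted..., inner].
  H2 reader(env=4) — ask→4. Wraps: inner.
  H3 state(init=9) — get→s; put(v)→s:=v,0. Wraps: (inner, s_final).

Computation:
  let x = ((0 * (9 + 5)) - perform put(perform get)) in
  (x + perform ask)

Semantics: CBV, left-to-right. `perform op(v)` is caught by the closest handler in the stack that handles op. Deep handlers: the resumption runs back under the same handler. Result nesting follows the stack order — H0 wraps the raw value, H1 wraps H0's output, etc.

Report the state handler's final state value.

Evaluation trace:
get @ H3 ⇒ 9
put(9) @ H3 ⇒ s:=9
ask @ H2 ⇒ 4
H0 returns (4, ())
H1 returns [(4, ())]
H2 returns [(4, ())]
H3 returns ([(4, ())], 9)
= ([(4, ())], 9)

Answer: 9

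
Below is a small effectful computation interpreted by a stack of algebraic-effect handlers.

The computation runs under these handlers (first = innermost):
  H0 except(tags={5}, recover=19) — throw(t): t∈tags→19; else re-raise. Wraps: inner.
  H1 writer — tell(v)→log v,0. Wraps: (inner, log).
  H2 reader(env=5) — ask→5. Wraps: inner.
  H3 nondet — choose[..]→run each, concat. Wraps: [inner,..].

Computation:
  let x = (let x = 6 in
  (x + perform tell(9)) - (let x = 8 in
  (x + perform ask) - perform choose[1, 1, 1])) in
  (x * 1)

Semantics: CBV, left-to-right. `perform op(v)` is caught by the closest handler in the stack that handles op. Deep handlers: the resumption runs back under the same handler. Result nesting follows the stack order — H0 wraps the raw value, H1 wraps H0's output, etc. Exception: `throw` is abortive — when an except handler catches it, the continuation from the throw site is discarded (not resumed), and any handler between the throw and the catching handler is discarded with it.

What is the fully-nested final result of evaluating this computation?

Answer: [(-6, (9)), (-6, (9)), (-6, (9))]

Step-by-step:
tell(9) @ H1 ⇒ log+=9
ask @ H2 ⇒ 5
choose[1, 1, 1] @ H3
  branch[0] choose=1:
    H0 returns -6
    H1 returns (-6, (9))
    H2 returns (-6, (9))
    H3 returns [(-6, (9))]
  branch[1] choose=1:
    H0 returns -6
    H1 returns (-6, (9))
    H2 returns (-6, (9))
    H3 returns [(-6, (9))]
  branch[2] choose=1:
    H0 returns -6
    H1 returns (-6, (9))
    H2 returns (-6, (9))
    H3 returns [(-6, (9))]
= [(-6, (9)), (-6, (9)), (-6, (9))]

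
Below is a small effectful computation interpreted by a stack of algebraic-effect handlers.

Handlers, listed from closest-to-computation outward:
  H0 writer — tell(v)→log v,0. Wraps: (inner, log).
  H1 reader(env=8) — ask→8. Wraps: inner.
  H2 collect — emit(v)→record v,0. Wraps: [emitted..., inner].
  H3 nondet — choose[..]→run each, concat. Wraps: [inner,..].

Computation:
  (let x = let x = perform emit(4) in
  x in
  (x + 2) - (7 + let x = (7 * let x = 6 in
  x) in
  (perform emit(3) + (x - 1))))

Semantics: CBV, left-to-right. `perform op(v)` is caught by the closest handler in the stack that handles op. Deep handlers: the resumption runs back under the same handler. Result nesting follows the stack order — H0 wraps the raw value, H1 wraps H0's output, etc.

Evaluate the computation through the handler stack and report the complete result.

Step-by-step:
emit(4) @ H2 ⇒ out+=4
emit(3) @ H2 ⇒ out+=3
H0 returns (-46, ())
H1 returns (-46, ())
H2 returns [4, 3, (-46, ())]
H3 returns [[4, 3, (-46, ())]]
= [[4, 3, (-46, ())]]

Answer: [[4, 3, (-46, ())]]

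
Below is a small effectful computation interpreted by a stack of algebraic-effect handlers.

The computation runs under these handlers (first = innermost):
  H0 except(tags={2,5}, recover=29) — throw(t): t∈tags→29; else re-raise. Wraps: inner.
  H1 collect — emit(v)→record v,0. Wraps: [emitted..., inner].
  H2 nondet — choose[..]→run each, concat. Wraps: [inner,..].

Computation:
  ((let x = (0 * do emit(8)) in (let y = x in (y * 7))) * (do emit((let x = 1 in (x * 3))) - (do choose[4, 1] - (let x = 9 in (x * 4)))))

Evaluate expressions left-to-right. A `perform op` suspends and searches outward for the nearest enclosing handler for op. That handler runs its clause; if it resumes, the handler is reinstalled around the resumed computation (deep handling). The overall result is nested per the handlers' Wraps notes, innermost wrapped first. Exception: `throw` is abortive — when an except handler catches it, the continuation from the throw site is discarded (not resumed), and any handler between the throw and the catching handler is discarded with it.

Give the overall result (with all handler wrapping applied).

Working:
emit(8) @ H1 ⇒ out+=8
emit(3) @ H1 ⇒ out+=3
choose[4, 1] @ H2
  branch[0] choose=4:
    H0 returns 0
    H1 returns [8, 3, 0]
    H2 returns [[8, 3, 0]]
  branch[1] choose=1:
    H0 returns 0
    H1 returns [8, 3, 0]
    H2 returns [[8, 3, 0]]
= [[8, 3, 0], [8, 3, 0]]

Answer: [[8, 3, 0], [8, 3, 0]]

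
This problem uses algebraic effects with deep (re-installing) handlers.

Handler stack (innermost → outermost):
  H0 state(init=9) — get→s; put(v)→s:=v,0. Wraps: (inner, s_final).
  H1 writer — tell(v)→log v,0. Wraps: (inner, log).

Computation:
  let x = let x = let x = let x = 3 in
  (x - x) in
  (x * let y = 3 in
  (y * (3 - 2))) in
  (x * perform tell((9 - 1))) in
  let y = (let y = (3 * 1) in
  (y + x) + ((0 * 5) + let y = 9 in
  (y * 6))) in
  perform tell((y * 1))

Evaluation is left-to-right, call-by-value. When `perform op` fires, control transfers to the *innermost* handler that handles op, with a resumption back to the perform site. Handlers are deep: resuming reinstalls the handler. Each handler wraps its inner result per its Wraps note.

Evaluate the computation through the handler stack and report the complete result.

Answer: ((0, 9), (8, 57))

Evaluation trace:
tell(8) @ H1 ⇒ log+=8
tell(57) @ H1 ⇒ log+=57
H0 returns (0, 9)
H1 returns ((0, 9), (8, 57))
= ((0, 9), (8, 57))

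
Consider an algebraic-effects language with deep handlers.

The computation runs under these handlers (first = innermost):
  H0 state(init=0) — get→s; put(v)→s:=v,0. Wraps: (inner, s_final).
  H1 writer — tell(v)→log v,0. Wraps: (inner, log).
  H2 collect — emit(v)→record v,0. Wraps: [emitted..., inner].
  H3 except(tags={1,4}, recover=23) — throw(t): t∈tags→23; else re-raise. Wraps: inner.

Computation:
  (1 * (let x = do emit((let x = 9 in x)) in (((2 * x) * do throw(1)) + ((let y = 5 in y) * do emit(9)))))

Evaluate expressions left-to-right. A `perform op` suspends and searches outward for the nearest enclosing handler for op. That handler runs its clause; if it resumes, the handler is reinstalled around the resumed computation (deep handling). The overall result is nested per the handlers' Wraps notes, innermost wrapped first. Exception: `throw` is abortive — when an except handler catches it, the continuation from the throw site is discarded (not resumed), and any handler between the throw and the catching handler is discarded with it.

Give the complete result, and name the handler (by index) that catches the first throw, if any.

Answer: 23 ; first throw caught by: H3

Step-by-step:
emit(9) @ H2 ⇒ out+=9
throw(1) @ H3 caught ⇒ 23
= 23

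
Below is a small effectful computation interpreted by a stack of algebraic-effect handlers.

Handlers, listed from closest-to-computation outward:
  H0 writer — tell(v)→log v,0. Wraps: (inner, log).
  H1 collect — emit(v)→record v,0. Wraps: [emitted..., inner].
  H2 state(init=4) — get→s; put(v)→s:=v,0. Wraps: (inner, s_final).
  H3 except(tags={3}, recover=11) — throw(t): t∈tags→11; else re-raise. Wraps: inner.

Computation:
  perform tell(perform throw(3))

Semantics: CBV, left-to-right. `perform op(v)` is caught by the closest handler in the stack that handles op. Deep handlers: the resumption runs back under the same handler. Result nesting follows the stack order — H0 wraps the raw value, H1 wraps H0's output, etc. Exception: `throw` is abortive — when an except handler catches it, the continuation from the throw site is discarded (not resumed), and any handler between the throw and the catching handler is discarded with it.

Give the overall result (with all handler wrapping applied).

Answer: 11

Evaluation trace:
throw(3) @ H3 caught ⇒ 11
= 11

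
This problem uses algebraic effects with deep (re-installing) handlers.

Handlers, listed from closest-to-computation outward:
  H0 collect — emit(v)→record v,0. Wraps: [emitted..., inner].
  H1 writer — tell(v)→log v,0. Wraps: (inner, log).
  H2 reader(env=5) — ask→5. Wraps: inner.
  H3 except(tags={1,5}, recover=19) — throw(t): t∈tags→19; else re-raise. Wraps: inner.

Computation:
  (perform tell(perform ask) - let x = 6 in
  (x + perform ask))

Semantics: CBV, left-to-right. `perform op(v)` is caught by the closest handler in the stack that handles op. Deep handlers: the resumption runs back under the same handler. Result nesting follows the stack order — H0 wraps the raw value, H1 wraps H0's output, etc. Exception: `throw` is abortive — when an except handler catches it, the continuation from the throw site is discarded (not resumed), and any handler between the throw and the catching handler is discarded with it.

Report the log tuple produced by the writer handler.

Working:
ask @ H2 ⇒ 5
tell(5) @ H1 ⇒ log+=5
ask @ H2 ⇒ 5
H0 returns [-11]
H1 returns ([-11], (5))
H2 returns ([-11], (5))
H3 returns ([-11], (5))
= ([-11], (5))

Answer: (5)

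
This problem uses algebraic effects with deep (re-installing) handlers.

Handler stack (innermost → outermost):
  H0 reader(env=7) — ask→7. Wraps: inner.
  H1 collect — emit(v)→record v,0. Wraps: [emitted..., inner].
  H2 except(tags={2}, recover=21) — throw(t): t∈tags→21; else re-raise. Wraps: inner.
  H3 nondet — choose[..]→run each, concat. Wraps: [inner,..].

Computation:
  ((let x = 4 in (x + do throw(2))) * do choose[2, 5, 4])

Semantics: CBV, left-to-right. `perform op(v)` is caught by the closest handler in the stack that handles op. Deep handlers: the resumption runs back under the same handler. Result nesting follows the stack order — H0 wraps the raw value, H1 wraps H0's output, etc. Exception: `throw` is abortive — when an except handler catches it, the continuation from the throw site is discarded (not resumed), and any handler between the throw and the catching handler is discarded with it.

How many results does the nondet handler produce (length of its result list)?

Answer: 1

Evaluation trace:
throw(2) @ H2 caught ⇒ 21
H3 returns [21]
= [21]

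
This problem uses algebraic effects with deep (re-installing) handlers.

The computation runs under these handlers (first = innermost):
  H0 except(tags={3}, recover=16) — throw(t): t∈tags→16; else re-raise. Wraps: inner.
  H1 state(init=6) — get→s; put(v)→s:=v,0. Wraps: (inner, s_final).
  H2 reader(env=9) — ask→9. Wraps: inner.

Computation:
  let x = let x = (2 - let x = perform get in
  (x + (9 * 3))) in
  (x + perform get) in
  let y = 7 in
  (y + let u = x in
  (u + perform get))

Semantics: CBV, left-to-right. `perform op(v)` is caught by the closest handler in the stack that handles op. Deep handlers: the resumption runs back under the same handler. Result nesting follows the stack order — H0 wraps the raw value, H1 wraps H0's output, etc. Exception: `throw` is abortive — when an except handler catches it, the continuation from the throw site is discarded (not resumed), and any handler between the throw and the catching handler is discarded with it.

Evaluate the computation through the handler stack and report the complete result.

Step-by-step:
get @ H1 ⇒ 6
get @ H1 ⇒ 6
get @ H1 ⇒ 6
H0 returns -12
H1 returns (-12, 6)
H2 returns (-12, 6)
= (-12, 6)

Answer: (-12, 6)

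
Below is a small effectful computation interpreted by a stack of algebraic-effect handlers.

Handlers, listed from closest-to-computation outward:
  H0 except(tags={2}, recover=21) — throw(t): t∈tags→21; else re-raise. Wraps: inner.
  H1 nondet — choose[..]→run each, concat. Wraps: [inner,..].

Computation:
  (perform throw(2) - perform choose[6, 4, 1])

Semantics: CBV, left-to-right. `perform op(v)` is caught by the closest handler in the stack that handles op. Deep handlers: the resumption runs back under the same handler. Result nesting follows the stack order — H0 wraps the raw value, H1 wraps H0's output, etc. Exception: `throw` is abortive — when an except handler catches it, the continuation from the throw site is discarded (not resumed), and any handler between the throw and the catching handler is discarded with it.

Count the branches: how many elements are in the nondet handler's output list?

Answer: 1

Working:
throw(2) @ H0 caught ⇒ 21
H1 returns [21]
= [21]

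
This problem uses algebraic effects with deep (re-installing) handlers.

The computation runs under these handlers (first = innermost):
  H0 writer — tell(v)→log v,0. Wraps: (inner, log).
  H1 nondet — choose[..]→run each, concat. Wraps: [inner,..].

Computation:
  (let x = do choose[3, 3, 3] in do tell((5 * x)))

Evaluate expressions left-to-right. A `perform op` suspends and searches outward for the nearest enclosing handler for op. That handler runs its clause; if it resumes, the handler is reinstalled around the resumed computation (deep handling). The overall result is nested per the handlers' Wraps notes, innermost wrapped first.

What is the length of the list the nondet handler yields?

Evaluation trace:
choose[3, 3, 3] @ H1
  branch[0] choose=3:
    tell(15) @ H0 ⇒ log+=15
    H0 returns (0, (15))
    H1 returns [(0, (15))]
  branch[1] choose=3:
    tell(15) @ H0 ⇒ log+=15
    H0 returns (0, (15))
    H1 returns [(0, (15))]
  branch[2] choose=3:
    tell(15) @ H0 ⇒ log+=15
    H0 returns (0, (15))
    H1 returns [(0, (15))]
= [(0, (15)), (0, (15)), (0, (15))]

Answer: 3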